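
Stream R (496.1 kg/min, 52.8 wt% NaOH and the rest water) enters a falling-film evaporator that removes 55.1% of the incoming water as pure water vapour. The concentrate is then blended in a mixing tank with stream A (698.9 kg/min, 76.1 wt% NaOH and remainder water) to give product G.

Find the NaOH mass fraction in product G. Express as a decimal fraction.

0.745

Vapour removed = 0.551×0.472×496.1 = 129.02 kg/min; concentrate = 367.08 kg/min.
NaOH reaching the mixer = 261.94 (from concentrate) + 698.9×0.761 = 793.8 kg/min.
Product flow = 367.08 + 698.9 = 1066 kg/min; NaOH fraction = 0.745.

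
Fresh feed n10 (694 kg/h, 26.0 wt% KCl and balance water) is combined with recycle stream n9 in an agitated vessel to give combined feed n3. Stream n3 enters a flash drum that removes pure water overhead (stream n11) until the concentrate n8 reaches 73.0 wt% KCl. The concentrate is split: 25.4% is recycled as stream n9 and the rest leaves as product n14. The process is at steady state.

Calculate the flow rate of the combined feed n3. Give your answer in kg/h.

Overall KCl balance (none leaves overhead): KCl in fresh feed = KCl in product, i.e. 694×0.260 = (1−0.254)·n8·0.730.
n8 = 180.44/(0.730×0.746) = 331.34 kg/h.
Recycle n9 = 0.254×331.34 = 84.16 kg/h.
Combined feed n3 = 694 + 84.16 = 778.16 kg/h.

778.2 kg/h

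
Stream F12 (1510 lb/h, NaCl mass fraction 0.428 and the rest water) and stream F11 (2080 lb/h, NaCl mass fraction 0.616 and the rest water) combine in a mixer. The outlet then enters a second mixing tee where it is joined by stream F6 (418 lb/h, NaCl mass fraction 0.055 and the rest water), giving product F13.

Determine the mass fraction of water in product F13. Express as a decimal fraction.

0.513

Overall, product flow = 4008 lb/h.
water in = 1510×0.572 + 2080×0.384 + 418×0.945 = 2057.4 lb/h.
water fraction in F13 = 0.513.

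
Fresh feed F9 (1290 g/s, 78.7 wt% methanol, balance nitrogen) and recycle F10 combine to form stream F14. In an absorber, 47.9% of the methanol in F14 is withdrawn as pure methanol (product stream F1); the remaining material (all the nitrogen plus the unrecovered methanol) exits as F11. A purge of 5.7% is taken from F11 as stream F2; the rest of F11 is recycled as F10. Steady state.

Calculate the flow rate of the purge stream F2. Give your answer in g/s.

nitrogen enters only via F9 and leaves only via the purge: 1290×0.213 = 0.057×(nitrogen in F11), and the absorber passes all nitrogen, so nitrogen in F14 = nitrogen in F11 = 4820.5 g/s.
methanol in F14: m_A = 1290×0.787 + (1−0.057)·(1−0.479)·m_A, so m_A = 1015.2/0.5087 = 1995.7 g/s.
F11 = (1−0.479)×1995.7 + 4820.5 = 5860.3 g/s.
Purge F2 = 0.057×5860.3 = 334.04 g/s.

334 g/s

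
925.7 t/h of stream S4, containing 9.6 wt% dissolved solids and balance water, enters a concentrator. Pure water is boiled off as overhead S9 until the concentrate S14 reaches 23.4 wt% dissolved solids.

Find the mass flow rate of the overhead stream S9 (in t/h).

545.9 t/h

dissolved solids is conserved: 925.7×0.096 = 88.867 t/h all reports to the concentrate.
Concentrate = 88.867/(target fraction) = 379.77 t/h.
Overhead = 925.7 − 379.77 = 545.93 t/h.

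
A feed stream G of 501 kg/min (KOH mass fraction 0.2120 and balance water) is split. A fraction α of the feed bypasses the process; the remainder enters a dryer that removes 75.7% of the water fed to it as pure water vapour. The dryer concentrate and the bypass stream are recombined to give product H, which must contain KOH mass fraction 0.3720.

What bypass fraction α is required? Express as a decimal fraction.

All 501×0.212 = 106.21 kg/min of KOH reaches H, so H = 106.21/0.372 = 285.52 kg/min and vapour = 215.48 kg/min.
The evaporator receives (1−α)·501 of feed at 0.788 water and removes 0.757 of that water:
0.757×0.788×(1−α)×501 = 215.48
(1−α) = 215.48/298.85 = 0.7210;  α = 0.2790.

0.279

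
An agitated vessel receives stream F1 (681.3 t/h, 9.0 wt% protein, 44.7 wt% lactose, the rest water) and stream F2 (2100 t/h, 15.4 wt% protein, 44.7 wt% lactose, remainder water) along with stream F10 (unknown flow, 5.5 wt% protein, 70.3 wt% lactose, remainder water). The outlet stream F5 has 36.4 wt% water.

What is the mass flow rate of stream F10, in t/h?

1155 t/h

Let F10 be the unknown flow. Total out = 2781.3 + F10.
water balance: 1153.3 + 0.242·F10 = 0.364·(2781.3 + F10)
(0.242 − 0.364)·F10 = 0.364×2781.3 − 1153.3 = -140.95
F10 = -140.95 / -0.122 = 1155.3 t/h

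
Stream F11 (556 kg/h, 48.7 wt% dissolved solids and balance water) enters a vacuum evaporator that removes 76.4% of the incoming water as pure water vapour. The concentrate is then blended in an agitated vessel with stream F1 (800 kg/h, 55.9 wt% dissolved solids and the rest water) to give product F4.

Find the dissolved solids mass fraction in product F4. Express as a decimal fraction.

Vapour removed = 0.764×0.513×556 = 217.91 kg/h; concentrate = 338.09 kg/h.
dissolved solids reaching the mixer = 270.77 (from concentrate) + 800×0.559 = 717.97 kg/h.
Product flow = 338.09 + 800 = 1138.1 kg/h; dissolved solids fraction = 0.6309.

0.6309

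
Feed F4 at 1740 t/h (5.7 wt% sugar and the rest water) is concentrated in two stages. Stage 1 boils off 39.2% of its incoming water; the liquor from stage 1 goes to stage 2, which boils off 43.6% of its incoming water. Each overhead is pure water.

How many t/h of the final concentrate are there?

661.8 t/h

water in feed = 1740×0.943 = 1640.8 t/h.
After stage 1: water left = (1−0.392)×1640.8 = 997.62; stream total = 1096.8 t/h.
After stage 2: water left = (1−0.436)×997.62 = 562.66; final concentrate = 661.84 t/h.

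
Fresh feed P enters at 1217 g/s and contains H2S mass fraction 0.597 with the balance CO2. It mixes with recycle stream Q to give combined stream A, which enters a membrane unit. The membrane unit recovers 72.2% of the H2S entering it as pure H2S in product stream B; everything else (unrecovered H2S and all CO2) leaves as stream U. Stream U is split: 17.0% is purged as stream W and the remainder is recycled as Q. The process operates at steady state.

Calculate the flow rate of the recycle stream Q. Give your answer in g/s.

CO2 enters only via P and leaves only via the purge: 1217×0.403 = 0.170×(CO2 in U), and the membrane unit passes all CO2, so CO2 in A = CO2 in U = 2885 g/s.
H2S in A: m_A = 1217×0.597 + (1−0.170)·(1−0.722)·m_A, so m_A = 726.55/0.7693 = 944.48 g/s.
U = (1−0.722)×944.48 + 2885 = 3147.6 g/s.
Recycle Q = (1−0.170)×3147.6 = 2612.5 g/s.

2612 g/s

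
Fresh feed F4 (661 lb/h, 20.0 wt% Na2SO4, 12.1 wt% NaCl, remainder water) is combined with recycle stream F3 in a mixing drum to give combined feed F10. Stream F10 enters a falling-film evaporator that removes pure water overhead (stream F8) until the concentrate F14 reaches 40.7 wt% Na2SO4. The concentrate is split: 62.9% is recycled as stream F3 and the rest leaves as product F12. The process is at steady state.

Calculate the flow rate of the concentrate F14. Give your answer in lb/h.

875.5 lb/h

Overall Na2SO4 balance (none leaves overhead): Na2SO4 in fresh feed = Na2SO4 in product, i.e. 661×0.200 = (1−0.629)·F14·0.407.
F14 = 132.2/(0.407×0.371) = 875.51 lb/h.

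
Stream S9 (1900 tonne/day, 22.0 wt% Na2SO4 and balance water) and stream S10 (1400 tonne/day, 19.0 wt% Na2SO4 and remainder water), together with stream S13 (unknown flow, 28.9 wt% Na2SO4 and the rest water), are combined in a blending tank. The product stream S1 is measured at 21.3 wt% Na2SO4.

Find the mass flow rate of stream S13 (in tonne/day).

248.7 tonne/day

Let S13 be the unknown flow. Total out = 3300 + S13.
Na2SO4 balance: 684 + 0.289·S13 = 0.213·(3300 + S13)
(0.289 − 0.213)·S13 = 0.213×3300 − 684 = 18.9
S13 = 18.9 / 0.076 = 248.68 tonne/day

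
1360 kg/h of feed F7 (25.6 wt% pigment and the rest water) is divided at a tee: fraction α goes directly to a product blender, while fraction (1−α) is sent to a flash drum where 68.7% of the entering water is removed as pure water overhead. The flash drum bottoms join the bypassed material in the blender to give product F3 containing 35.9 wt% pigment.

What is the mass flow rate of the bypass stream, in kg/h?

596.6 kg/h

All 1360×0.256 = 348.16 kg/h of pigment reaches F3, so F3 = 348.16/0.359 = 969.81 kg/h and vapour = 390.19 kg/h.
The evaporator receives (1−α)·1360 of feed at 0.744 water and removes 0.687 of that water:
0.687×0.744×(1−α)×1360 = 390.19
(1−α) = 390.19/695.13 = 0.5613;  α = 0.4387.
Bypass flow = 0.4387×1360 = 596.6 kg/h.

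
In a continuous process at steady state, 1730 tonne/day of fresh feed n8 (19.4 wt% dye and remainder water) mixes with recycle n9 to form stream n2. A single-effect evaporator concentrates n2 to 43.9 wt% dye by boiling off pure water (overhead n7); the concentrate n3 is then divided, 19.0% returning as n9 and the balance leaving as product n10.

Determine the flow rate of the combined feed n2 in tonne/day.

1909 tonne/day

Overall dye balance (none leaves overhead): dye in fresh feed = dye in product, i.e. 1730×0.194 = (1−0.190)·n3·0.439.
n3 = 335.62/(0.439×0.810) = 943.84 tonne/day.
Recycle n9 = 0.190×943.84 = 179.33 tonne/day.
Combined feed n2 = 1730 + 179.33 = 1909.3 tonne/day.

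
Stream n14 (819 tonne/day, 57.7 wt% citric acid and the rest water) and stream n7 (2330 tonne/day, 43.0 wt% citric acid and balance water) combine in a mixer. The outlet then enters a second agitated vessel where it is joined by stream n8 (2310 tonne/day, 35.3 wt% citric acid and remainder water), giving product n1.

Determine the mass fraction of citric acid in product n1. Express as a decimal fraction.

Overall, product flow = 5459 tonne/day.
citric acid in = 819×0.577 + 2330×0.430 + 2310×0.353 = 2289.9 tonne/day.
citric acid fraction in n1 = 0.419.

0.419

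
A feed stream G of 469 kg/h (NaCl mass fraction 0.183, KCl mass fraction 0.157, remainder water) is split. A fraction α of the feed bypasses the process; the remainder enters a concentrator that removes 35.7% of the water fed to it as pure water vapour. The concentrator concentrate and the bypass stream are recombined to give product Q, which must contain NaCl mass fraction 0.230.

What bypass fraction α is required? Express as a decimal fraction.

0.133

All 469×0.183 = 85.827 kg/h of NaCl reaches Q, so Q = 85.827/0.230 = 373.16 kg/h and vapour = 95.839 kg/h.
The evaporator receives (1−α)·469 of feed at 0.660 water and removes 0.357 of that water:
0.357×0.660×(1−α)×469 = 95.839
(1−α) = 95.839/110.51 = 0.8673;  α = 0.1327.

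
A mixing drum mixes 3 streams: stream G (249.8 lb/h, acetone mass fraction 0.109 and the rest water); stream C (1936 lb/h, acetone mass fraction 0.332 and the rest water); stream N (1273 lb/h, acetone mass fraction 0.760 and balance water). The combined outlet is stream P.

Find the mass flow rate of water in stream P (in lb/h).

water out = water in = 249.8×0.891 + 1936×0.668 + 1273×0.240 = 1821.3 lb/h.

1821 lb/h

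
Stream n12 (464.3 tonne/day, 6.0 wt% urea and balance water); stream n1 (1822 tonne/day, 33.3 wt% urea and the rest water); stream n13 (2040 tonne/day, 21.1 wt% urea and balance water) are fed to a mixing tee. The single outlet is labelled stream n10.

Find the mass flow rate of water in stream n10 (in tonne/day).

water out = water in = 464.3×0.940 + 1822×0.667 + 2040×0.789 = 3261.3 tonne/day.

3261 tonne/day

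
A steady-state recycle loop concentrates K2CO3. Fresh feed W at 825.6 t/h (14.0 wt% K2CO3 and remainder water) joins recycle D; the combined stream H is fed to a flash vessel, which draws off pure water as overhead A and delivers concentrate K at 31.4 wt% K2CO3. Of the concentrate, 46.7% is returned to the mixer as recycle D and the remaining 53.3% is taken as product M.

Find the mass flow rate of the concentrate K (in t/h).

690.6 t/h

Overall K2CO3 balance (none leaves overhead): K2CO3 in fresh feed = K2CO3 in product, i.e. 825.6×0.140 = (1−0.467)·K·0.314.
K = 115.58/(0.314×0.533) = 690.62 t/h.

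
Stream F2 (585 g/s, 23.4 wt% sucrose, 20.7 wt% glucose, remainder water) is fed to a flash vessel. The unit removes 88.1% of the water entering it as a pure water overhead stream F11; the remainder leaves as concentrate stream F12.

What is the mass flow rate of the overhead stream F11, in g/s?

288.1 g/s

water entering = 585×0.559 = 327.02 g/s; overhead removed = 0.881×327.02 = 288.1 g/s.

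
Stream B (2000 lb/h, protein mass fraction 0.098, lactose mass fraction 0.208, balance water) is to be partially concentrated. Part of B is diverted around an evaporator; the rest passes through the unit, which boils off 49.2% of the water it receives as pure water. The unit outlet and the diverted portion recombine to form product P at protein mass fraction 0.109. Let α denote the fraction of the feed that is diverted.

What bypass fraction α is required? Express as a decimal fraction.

0.704

All 2000×0.098 = 196 lb/h of protein reaches P, so P = 196/0.109 = 1798.2 lb/h and vapour = 201.83 lb/h.
The evaporator receives (1−α)·2000 of feed at 0.694 water and removes 0.492 of that water:
0.492×0.694×(1−α)×2000 = 201.83
(1−α) = 201.83/682.9 = 0.2956;  α = 0.7044.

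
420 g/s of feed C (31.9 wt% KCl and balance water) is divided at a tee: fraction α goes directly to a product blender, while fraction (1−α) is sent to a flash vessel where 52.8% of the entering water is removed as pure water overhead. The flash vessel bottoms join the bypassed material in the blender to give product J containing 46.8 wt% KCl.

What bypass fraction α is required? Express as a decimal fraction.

All 420×0.319 = 133.98 g/s of KCl reaches J, so J = 133.98/0.468 = 286.28 g/s and vapour = 133.72 g/s.
The evaporator receives (1−α)·420 of feed at 0.681 water and removes 0.528 of that water:
0.528×0.681×(1−α)×420 = 133.72
(1−α) = 133.72/151.02 = 0.8854;  α = 0.1146.

0.115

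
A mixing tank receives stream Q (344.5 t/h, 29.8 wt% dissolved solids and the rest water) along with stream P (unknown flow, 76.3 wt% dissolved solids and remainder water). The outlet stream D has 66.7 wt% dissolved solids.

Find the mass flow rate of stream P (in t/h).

Let P be the unknown flow. Total out = 344.5 + P.
dissolved solids balance: 102.66 + 0.763·P = 0.667·(344.5 + P)
(0.763 − 0.667)·P = 0.667×344.5 − 102.66 = 127.12
P = 127.12 / 0.096 = 1324.2 t/h

1324 t/h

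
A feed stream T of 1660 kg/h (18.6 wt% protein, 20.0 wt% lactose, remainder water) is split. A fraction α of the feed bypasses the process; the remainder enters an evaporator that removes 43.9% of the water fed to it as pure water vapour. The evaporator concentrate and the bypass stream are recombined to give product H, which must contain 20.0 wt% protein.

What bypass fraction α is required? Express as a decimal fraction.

All 1660×0.186 = 308.76 kg/h of protein reaches H, so H = 308.76/0.200 = 1543.8 kg/h and vapour = 116.2 kg/h.
The evaporator receives (1−α)·1660 of feed at 0.614 water and removes 0.439 of that water:
0.439×0.614×(1−α)×1660 = 116.2
(1−α) = 116.2/447.45 = 0.2597;  α = 0.7403.

0.740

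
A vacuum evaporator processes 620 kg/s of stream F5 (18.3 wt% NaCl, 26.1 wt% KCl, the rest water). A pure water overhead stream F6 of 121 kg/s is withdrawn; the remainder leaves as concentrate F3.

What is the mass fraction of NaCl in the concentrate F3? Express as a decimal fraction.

NaCl is not removed: 620×0.183 = 113.46 kg/s of NaCl enters F3.
Concentrate = 620 − 121 = 499 kg/s.
Mass fraction = 113.46/499 = 0.2274.

0.2274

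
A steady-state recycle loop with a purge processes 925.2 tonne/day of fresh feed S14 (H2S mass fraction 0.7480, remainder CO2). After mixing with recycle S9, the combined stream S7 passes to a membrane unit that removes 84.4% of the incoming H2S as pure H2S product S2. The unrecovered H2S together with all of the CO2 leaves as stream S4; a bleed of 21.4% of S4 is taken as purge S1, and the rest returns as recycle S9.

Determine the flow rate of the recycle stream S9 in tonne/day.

953.1 tonne/day

CO2 enters only via S14 and leaves only via the purge: 925.2×0.252 = 0.214×(CO2 in S4), and the membrane unit passes all CO2, so CO2 in S7 = CO2 in S4 = 1089.5 tonne/day.
H2S in S7: m_A = 925.2×0.748 + (1−0.214)·(1−0.844)·m_A, so m_A = 692.05/0.8774 = 788.76 tonne/day.
S4 = (1−0.844)×788.76 + 1089.5 = 1212.5 tonne/day.
Recycle S9 = (1−0.214)×1212.5 = 953.05 tonne/day.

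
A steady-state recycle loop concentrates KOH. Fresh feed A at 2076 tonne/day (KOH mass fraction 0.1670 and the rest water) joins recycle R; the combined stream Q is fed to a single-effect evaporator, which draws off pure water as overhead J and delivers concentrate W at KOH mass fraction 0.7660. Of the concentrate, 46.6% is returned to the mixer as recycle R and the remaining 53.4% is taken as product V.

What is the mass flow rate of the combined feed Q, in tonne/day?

Overall KOH balance (none leaves overhead): KOH in fresh feed = KOH in product, i.e. 2076×0.167 = (1−0.466)·W·0.766.
W = 346.69/(0.766×0.534) = 847.57 tonne/day.
Recycle R = 0.466×847.57 = 394.97 tonne/day.
Combined feed Q = 2076 + 394.97 = 2471 tonne/day.

2471 tonne/day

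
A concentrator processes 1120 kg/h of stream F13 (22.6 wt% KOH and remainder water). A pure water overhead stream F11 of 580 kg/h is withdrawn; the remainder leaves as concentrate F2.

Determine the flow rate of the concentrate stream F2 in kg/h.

540 kg/h

Concentrate = 1120 − 580 = 540 kg/h.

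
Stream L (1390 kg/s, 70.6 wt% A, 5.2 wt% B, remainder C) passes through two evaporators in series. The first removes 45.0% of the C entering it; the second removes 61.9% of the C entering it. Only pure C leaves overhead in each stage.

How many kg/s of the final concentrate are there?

1124 kg/s

C in feed = 1390×0.242 = 336.38 kg/s.
After stage 1: C left = (1−0.450)×336.38 = 185.01; stream total = 1238.6 kg/s.
After stage 2: C left = (1−0.619)×185.01 = 70.488; final concentrate = 1124.1 kg/s.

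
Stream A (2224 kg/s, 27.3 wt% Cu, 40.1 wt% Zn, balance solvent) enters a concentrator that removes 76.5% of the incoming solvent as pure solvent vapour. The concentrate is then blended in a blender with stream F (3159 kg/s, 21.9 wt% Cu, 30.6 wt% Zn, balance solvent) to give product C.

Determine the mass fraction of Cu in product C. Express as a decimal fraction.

Vapour removed = 0.765×0.326×2224 = 554.64 kg/s; concentrate = 1669.4 kg/s.
Cu reaching the mixer = 607.15 (from concentrate) + 3159×0.219 = 1299 kg/s.
Product flow = 1669.4 + 3159 = 4828.4 kg/s; Cu fraction = 0.2690.

0.2690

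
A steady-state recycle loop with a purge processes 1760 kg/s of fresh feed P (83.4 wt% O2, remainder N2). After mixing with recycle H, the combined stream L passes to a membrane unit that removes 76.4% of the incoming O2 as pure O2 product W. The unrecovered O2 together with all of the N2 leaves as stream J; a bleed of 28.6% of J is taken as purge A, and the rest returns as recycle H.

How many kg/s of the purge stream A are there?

411.3 kg/s

N2 enters only via P and leaves only via the purge: 1760×0.166 = 0.286×(N2 in J), and the membrane unit passes all N2, so N2 in L = N2 in J = 1021.5 kg/s.
O2 in L: m_A = 1760×0.834 + (1−0.286)·(1−0.764)·m_A, so m_A = 1467.8/0.8315 = 1765.3 kg/s.
J = (1−0.764)×1765.3 + 1021.5 = 1438.1 kg/s.
Purge A = 0.286×1438.1 = 411.31 kg/s.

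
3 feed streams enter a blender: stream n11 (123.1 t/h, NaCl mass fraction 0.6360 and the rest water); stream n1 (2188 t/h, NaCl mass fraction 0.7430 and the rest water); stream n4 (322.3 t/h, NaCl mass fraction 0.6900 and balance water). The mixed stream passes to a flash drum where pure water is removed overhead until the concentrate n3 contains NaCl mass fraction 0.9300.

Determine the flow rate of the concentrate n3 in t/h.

2071 t/h

NaCl entering = 123.1×0.636 + 2188×0.743 + 322.3×0.690 = 1926.4 t/h.
All NaCl reports to n3, so n3 = 1926.4/0.930 = 2071.4 t/h.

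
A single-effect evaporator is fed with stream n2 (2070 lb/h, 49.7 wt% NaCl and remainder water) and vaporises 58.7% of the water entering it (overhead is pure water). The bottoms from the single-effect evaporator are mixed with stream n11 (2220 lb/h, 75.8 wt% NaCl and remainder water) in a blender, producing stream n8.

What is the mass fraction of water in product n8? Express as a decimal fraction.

0.263

Vapour removed = 0.587×0.503×2070 = 611.19 lb/h; concentrate = 1458.8 lb/h.
water reaching the mixer = 430.02 (from concentrate) + 2220×0.242 = 967.26 lb/h.
Product flow = 1458.8 + 2220 = 3678.8 lb/h; water fraction = 0.263.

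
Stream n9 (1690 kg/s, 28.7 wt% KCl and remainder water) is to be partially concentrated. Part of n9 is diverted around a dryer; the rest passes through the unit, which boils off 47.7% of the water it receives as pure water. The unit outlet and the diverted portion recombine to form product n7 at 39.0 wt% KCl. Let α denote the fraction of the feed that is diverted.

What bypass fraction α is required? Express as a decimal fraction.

All 1690×0.287 = 485.03 kg/s of KCl reaches n7, so n7 = 485.03/0.390 = 1243.7 kg/s and vapour = 446.33 kg/s.
The evaporator receives (1−α)·1690 of feed at 0.713 water and removes 0.477 of that water:
0.477×0.713×(1−α)×1690 = 446.33
(1−α) = 446.33/574.77 = 0.7765;  α = 0.2235.

0.223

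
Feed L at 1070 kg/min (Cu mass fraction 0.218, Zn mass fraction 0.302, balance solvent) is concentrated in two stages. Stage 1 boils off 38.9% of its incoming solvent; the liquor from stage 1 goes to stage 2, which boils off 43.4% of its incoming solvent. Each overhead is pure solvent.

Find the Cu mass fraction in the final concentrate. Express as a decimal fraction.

solvent in feed = 1070×0.480 = 513.6 kg/min.
After stage 1: solvent left = (1−0.389)×513.6 = 313.81; stream total = 870.21 kg/min.
After stage 2: solvent left = (1−0.434)×313.81 = 177.62; final concentrate = 734.02 kg/min.
Cu fraction = 233.26/734.02 = 0.318.

0.318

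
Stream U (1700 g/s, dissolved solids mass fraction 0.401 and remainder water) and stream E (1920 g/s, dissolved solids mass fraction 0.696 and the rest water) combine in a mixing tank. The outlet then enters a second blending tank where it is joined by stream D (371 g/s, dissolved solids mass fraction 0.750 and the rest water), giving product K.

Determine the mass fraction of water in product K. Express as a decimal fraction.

Overall, product flow = 3991 g/s.
water in = 1700×0.599 + 1920×0.304 + 371×0.250 = 1694.7 g/s.
water fraction in K = 0.425.

0.425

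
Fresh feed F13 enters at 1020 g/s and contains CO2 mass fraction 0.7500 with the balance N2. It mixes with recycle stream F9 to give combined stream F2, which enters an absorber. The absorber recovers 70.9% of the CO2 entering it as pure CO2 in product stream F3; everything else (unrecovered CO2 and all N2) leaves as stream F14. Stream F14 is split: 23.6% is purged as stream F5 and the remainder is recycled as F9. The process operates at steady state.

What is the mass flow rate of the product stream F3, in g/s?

CO2 in F2: m_A = 1020×0.750 + (1−0.236)·(1−0.709)·m_A, so m_A = 765/0.7777 = 983.7 g/s.
Product F3 = 0.709×983.7 = 697.44 g/s.

697.4 g/s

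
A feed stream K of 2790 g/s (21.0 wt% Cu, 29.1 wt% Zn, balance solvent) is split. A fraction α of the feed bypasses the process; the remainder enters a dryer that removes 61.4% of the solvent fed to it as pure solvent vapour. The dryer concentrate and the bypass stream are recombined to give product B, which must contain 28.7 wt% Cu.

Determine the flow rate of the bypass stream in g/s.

346.9 g/s

All 2790×0.210 = 585.9 g/s of Cu reaches B, so B = 585.9/0.287 = 2041.5 g/s and vapour = 748.54 g/s.
The evaporator receives (1−α)·2790 of feed at 0.499 solvent and removes 0.614 of that solvent:
0.614×0.499×(1−α)×2790 = 748.54
(1−α) = 748.54/854.82 = 0.8757;  α = 0.1243.
Bypass flow = 0.1243×2790 = 346.88 g/s.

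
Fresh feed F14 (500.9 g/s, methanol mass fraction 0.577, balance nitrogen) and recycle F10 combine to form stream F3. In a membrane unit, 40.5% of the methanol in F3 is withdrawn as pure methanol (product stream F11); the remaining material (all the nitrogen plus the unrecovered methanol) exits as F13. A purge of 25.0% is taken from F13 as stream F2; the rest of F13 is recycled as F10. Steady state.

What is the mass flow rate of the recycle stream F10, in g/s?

nitrogen enters only via F14 and leaves only via the purge: 500.9×0.423 = 0.250×(nitrogen in F13), and the membrane unit passes all nitrogen, so nitrogen in F3 = nitrogen in F13 = 847.52 g/s.
methanol in F3: m_A = 500.9×0.577 + (1−0.250)·(1−0.405)·m_A, so m_A = 289.02/0.5537 = 521.93 g/s.
F13 = (1−0.405)×521.93 + 847.52 = 1158.1 g/s.
Recycle F10 = (1−0.250)×1158.1 = 868.55 g/s.

868.6 g/s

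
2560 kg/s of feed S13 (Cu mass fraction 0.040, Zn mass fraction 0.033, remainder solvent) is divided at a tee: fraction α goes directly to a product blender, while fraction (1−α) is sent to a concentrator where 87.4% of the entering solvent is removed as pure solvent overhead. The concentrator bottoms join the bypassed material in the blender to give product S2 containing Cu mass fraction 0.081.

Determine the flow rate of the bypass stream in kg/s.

960.6 kg/s

All 2560×0.040 = 102.4 kg/s of Cu reaches S2, so S2 = 102.4/0.081 = 1264.2 kg/s and vapour = 1295.8 kg/s.
The evaporator receives (1−α)·2560 of feed at 0.927 solvent and removes 0.874 of that solvent:
0.874×0.927×(1−α)×2560 = 1295.8
(1−α) = 1295.8/2074.1 = 0.6248;  α = 0.3752.
Bypass flow = 0.3752×2560 = 960.63 kg/s.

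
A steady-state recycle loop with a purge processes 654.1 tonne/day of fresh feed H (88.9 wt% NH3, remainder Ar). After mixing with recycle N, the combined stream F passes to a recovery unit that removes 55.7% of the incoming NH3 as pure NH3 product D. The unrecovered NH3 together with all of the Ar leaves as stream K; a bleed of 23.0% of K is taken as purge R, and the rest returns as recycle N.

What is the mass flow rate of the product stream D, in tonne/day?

NH3 in F: m_A = 654.1×0.889 + (1−0.230)·(1−0.557)·m_A, so m_A = 581.49/0.6589 = 882.54 tonne/day.
Product D = 0.557×882.54 = 491.57 tonne/day.

491.6 tonne/day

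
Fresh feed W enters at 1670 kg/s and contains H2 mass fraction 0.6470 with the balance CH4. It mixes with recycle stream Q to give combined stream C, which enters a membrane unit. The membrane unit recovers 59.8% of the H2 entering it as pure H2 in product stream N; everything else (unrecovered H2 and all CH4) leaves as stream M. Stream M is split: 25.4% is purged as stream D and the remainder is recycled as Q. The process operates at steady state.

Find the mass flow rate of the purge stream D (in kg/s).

CH4 enters only via W and leaves only via the purge: 1670×0.353 = 0.254×(CH4 in M), and the membrane unit passes all CH4, so CH4 in C = CH4 in M = 2320.9 kg/s.
H2 in C: m_A = 1670×0.647 + (1−0.254)·(1−0.598)·m_A, so m_A = 1080.5/0.7001 = 1543.3 kg/s.
M = (1−0.598)×1543.3 + 2320.9 = 2941.3 kg/s.
Purge D = 0.254×2941.3 = 747.1 kg/s.

747.1 kg/s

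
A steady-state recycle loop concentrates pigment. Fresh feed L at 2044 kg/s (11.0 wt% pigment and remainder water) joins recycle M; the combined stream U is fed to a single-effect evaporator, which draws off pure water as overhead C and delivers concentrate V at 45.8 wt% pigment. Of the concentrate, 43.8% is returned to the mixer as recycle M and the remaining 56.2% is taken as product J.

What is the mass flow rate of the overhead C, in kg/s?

1553 kg/s

Overall pigment balance (none leaves overhead): pigment in fresh feed = pigment in product, i.e. 2044×0.110 = (1−0.438)·V·0.458.
V = 224.84/(0.458×0.562) = 873.52 kg/s.
Recycle M = 0.438×873.52 = 382.6 kg/s.
Combined feed U = 2044 + 382.6 = 2426.6 kg/s.
Overhead C = U − V = 2426.6 − 873.52 = 1553.1 kg/s.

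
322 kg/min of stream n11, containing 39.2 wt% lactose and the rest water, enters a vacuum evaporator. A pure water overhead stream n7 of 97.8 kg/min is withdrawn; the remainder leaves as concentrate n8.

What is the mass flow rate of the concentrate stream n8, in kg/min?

Concentrate = 322 − 97.8 = 224.2 kg/min.

224.2 kg/min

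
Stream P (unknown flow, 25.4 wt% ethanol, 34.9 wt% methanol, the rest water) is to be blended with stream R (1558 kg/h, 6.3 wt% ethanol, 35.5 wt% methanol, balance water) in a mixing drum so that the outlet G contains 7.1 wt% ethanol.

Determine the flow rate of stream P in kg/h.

68.11 kg/h

Let P be the unknown flow. Total out = 1558 + P.
ethanol balance: 98.154 + 0.254·P = 0.071·(1558 + P)
(0.254 − 0.071)·P = 0.071×1558 − 98.154 = 12.464
P = 12.464 / 0.183 = 68.109 kg/h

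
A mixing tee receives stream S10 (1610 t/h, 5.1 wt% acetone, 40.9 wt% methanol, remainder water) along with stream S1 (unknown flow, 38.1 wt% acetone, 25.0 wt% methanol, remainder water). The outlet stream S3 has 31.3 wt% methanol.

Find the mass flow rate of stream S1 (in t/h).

2453 t/h

Let S1 be the unknown flow. Total out = 1610 + S1.
methanol balance: 658.49 + 0.250·S1 = 0.313·(1610 + S1)
(0.250 − 0.313)·S1 = 0.313×1610 − 658.49 = -154.56
S1 = -154.56 / -0.063 = 2453.3 t/h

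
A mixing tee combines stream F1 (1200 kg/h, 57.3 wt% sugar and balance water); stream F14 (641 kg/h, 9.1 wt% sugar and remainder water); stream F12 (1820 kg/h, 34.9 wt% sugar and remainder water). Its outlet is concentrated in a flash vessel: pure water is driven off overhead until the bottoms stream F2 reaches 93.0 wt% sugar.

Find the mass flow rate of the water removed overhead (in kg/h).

2176 kg/h

sugar entering = 1200×0.573 + 641×0.091 + 1820×0.349 = 1381.1 kg/h.
All sugar reports to F2, so F2 = 1381.1/0.930 = 1485.1 kg/h.
Total feed = 3661 kg/h; overhead = 3661 − 1485.1 = 2175.9 kg/h.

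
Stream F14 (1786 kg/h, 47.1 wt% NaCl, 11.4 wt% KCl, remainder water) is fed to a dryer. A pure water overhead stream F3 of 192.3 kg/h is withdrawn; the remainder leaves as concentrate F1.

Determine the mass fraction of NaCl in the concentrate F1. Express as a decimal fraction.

0.5278

NaCl is not removed: 1786×0.471 = 841.21 kg/h of NaCl enters F1.
Concentrate = 1786 − 192.3 = 1593.7 kg/h.
Mass fraction = 841.21/1593.7 = 0.5278.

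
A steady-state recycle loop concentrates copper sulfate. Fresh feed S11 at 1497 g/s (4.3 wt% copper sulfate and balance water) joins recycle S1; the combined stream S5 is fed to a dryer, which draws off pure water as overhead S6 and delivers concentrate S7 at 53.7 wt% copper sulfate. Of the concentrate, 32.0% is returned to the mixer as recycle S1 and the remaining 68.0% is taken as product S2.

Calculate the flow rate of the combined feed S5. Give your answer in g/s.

1553 g/s

Overall copper sulfate balance (none leaves overhead): copper sulfate in fresh feed = copper sulfate in product, i.e. 1497×0.043 = (1−0.320)·S7·0.537.
S7 = 64.371/(0.537×0.680) = 176.28 g/s.
Recycle S1 = 0.320×176.28 = 56.41 g/s.
Combined feed S5 = 1497 + 56.41 = 1553.4 g/s.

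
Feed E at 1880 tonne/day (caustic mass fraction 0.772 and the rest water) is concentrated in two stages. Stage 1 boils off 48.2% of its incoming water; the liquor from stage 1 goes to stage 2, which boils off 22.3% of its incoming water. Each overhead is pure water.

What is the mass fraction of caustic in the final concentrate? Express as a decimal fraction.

0.894

water in feed = 1880×0.228 = 428.64 tonne/day.
After stage 1: water left = (1−0.482)×428.64 = 222.04; stream total = 1673.4 tonne/day.
After stage 2: water left = (1−0.223)×222.04 = 172.52; final concentrate = 1623.9 tonne/day.
caustic fraction = 1451.4/1623.9 = 0.894.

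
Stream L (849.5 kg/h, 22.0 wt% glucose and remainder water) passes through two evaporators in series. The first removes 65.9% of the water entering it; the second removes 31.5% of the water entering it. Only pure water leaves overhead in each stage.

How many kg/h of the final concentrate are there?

341.7 kg/h

water in feed = 849.5×0.780 = 662.61 kg/h.
After stage 1: water left = (1−0.659)×662.61 = 225.95; stream total = 412.84 kg/h.
After stage 2: water left = (1−0.315)×225.95 = 154.78; final concentrate = 341.67 kg/h.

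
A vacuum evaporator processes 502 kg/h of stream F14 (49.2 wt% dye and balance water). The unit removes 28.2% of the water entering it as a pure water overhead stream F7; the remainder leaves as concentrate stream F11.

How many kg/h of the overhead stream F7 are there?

water entering = 502×0.508 = 255.02 kg/h; overhead removed = 0.282×255.02 = 71.915 kg/h.

71.91 kg/h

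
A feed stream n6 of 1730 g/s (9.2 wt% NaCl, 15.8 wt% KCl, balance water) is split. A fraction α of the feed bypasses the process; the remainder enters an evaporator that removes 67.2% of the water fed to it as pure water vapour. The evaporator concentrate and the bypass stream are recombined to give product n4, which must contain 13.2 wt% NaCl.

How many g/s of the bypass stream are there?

All 1730×0.092 = 159.16 g/s of NaCl reaches n4, so n4 = 159.16/0.132 = 1205.8 g/s and vapour = 524.24 g/s.
The evaporator receives (1−α)·1730 of feed at 0.750 water and removes 0.672 of that water:
0.672×0.750×(1−α)×1730 = 524.24
(1−α) = 524.24/871.92 = 0.6013;  α = 0.3987.
Bypass flow = 0.3987×1730 = 689.84 g/s.

689.8 g/s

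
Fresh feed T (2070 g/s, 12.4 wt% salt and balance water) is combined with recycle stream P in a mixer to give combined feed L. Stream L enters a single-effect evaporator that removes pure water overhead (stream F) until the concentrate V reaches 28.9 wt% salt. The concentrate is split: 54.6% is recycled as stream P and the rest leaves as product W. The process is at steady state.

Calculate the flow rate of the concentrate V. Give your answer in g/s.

Overall salt balance (none leaves overhead): salt in fresh feed = salt in product, i.e. 2070×0.124 = (1−0.546)·V·0.289.
V = 256.68/(0.289×0.454) = 1956.3 g/s.

1956 g/s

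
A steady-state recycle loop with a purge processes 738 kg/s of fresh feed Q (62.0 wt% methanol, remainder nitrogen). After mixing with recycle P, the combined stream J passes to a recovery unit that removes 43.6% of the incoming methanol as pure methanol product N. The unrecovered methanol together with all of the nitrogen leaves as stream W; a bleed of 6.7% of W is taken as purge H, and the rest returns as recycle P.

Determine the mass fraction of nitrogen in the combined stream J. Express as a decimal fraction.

0.813

nitrogen enters only via Q and leaves only via the purge: 738×0.380 = 0.067×(nitrogen in W), and the recovery unit passes all nitrogen, so nitrogen in J = nitrogen in W = 4185.7 kg/s.
methanol in J: m_A = 738×0.620 + (1−0.067)·(1−0.436)·m_A, so m_A = 457.56/0.4738 = 965.75 kg/s.
J = 965.75 + 4185.7 = 5151.4 kg/s.
nitrogen fraction in J = 4185.7/5151.4 = 0.813.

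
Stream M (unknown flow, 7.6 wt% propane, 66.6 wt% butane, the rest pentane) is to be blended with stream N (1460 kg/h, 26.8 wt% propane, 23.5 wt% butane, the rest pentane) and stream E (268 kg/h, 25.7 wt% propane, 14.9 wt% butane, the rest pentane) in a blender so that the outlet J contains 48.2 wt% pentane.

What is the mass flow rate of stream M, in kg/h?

Let M be the unknown flow. Total out = 1728 + M.
pentane balance: 884.81 + 0.258·M = 0.482·(1728 + M)
(0.258 − 0.482)·M = 0.482×1728 − 884.81 = -51.916
M = -51.916 / -0.224 = 231.77 kg/h

231.8 kg/h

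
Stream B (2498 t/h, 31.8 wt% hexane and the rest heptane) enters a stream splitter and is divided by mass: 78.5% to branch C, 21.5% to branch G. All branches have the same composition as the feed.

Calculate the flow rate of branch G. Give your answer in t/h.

Branch G flow = 0.215×2498 = 537.07 t/h.

537.1 t/h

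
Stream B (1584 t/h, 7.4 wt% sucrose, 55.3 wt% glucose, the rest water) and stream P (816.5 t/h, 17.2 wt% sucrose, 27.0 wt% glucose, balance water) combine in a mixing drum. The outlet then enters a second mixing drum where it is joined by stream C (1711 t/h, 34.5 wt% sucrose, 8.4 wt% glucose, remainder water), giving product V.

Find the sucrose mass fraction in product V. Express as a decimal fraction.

0.206

Overall, product flow = 4111.5 t/h.
sucrose in = 1584×0.074 + 816.5×0.172 + 1711×0.345 = 847.95 t/h.
sucrose fraction in V = 0.206.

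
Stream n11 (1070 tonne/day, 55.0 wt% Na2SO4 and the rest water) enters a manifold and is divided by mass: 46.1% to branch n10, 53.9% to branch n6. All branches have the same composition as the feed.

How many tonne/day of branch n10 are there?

493.3 tonne/day

Branch n10 flow = 0.461×1070 = 493.27 tonne/day.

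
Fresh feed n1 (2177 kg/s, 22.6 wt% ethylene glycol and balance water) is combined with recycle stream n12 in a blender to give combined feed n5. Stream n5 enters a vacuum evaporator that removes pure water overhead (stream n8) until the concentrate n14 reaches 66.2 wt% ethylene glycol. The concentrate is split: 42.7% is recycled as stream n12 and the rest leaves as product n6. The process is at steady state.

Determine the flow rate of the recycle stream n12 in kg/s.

Overall ethylene glycol balance (none leaves overhead): ethylene glycol in fresh feed = ethylene glycol in product, i.e. 2177×0.226 = (1−0.427)·n14·0.662.
n14 = 492/(0.662×0.573) = 1297 kg/s.
Recycle n12 = 0.427×1297 = 553.84 kg/s.

553.8 kg/s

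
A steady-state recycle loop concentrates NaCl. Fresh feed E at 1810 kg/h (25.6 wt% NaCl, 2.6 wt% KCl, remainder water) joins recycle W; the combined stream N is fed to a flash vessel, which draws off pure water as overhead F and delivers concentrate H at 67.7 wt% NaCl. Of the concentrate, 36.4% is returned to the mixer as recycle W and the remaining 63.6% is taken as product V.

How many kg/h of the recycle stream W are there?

Overall NaCl balance (none leaves overhead): NaCl in fresh feed = NaCl in product, i.e. 1810×0.256 = (1−0.364)·H·0.677.
H = 463.36/(0.677×0.636) = 1076.1 kg/h.
Recycle W = 0.364×1076.1 = 391.72 kg/h.

391.7 kg/h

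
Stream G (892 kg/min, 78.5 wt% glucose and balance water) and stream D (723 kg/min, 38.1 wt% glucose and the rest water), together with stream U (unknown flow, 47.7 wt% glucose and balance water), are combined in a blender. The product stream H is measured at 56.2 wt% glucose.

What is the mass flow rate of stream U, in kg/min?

Let U be the unknown flow. Total out = 1615 + U.
glucose balance: 975.68 + 0.477·U = 0.562·(1615 + U)
(0.477 − 0.562)·U = 0.562×1615 − 975.68 = -68.053
U = -68.053 / -0.085 = 800.62 kg/min

800.6 kg/min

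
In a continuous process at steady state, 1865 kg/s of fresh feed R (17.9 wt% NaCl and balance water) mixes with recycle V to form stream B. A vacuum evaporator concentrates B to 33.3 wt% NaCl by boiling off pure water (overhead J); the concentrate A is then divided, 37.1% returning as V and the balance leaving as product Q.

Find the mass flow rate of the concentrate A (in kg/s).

1594 kg/s

Overall NaCl balance (none leaves overhead): NaCl in fresh feed = NaCl in product, i.e. 1865×0.179 = (1−0.371)·A·0.333.
A = 333.83/(0.333×0.629) = 1593.8 kg/s.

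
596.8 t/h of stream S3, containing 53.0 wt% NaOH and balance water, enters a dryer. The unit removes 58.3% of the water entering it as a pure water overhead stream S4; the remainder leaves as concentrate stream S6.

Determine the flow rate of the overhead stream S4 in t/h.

water entering = 596.8×0.470 = 280.5 t/h; overhead removed = 0.583×280.5 = 163.53 t/h.

163.5 t/h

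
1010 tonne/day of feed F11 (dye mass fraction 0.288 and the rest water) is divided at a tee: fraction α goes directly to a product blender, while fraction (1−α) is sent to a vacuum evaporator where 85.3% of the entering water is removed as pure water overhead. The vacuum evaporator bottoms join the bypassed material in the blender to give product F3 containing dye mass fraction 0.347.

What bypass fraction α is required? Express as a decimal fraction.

0.720

All 1010×0.288 = 290.88 tonne/day of dye reaches F3, so F3 = 290.88/0.347 = 838.27 tonne/day and vapour = 171.73 tonne/day.
The evaporator receives (1−α)·1010 of feed at 0.712 water and removes 0.853 of that water:
0.853×0.712×(1−α)×1010 = 171.73
(1−α) = 171.73/613.41 = 0.2800;  α = 0.7200.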